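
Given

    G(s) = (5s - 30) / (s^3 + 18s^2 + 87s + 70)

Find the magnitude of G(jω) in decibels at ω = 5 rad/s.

|G(j5)|_dB ≈ -22.0 dB

Substitute s = j5: numerator = -30 + j25, denominator = -380 + j310.
|G(j5)| = |-30 + j25| / |-380 + j310| = 39.051 / 490.41 ≈ 0.07963.
In decibels: 20·log₁₀(0.07963) ≈ -22.0 dB.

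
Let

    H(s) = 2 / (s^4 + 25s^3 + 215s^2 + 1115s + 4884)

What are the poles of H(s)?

The poles are the roots of the denominator s^4 + 25s^3 + 215s^2 + 1115s + 4884 = 0.
Trying s = -12: the polynomial evaluates to 0, so (s + 12) is a factor.
Dividing out leaves s^3 + 13s^2 + 59s + 407 = 0.
This factors further as (s^2 + 2s + 37)(s + 11) = 0.

s = -1 ± 6j, -12, -11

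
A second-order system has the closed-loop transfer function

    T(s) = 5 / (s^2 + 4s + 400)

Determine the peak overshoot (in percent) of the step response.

%OS ≈ 72.9%

Comparing s^2 + 4s + 400 to s^2 + 2ζωₙs + ωₙ²: ωₙ = 20 rad/s and ζ = 4/(2·20) = 0.1.
%OS = 100·exp(−πζ/√(1−ζ²)) = 100·exp(−π·0.1/√(1−0.1²)) ≈ 72.9%.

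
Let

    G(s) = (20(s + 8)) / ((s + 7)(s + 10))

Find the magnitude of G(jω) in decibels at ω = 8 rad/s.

|G(j8)|_dB ≈ 4.41 dB

Substitute s = j8: numerator = 160 + j160, denominator = 6 + j136.
|G(j8)| = |160 + j160| / |6 + j136| = 226.27 / 136.13 ≈ 1.662.
In decibels: 20·log₁₀(1.662) ≈ 4.41 dB.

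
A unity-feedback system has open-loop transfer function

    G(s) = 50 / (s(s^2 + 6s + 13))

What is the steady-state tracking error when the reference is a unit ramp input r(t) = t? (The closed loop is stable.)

e_ss = 0.2600

G(s) has one pole at the origin.
This is a Type 1 system. Kv = lim_{s→0} s·G(s) = 50/13.
e_ss = 1/Kv = 1/(50/13) = 13/50 ≈ 0.2600.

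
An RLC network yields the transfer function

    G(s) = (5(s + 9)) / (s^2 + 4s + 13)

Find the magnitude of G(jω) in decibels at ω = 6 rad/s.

|G(j6)|_dB ≈ 4.23 dB

Substitute s = j6: numerator = 45 + j30, denominator = -23 + j24.
|G(j6)| = |45 + j30| / |-23 + j24| = 54.083 / 33.242 ≈ 1.627.
In decibels: 20·log₁₀(1.627) ≈ 4.23 dB.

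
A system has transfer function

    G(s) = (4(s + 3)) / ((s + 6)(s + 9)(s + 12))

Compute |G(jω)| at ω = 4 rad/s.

|G(j4)| ≈ 0.02226

Substitute s = j4: numerator = 12 + j16, denominator = 216 + j872.
|G(j4)| = |12 + j16| / |216 + j872| = 20 / 898.35 ≈ 0.02226.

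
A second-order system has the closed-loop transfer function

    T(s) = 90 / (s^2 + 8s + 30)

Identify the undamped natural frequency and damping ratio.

Compare the denominator to the standard form s^2 + 2ζωₙs + ωₙ².
ωₙ² = 30, so ωₙ = √30 ≈ 5.477 rad/s.
2ζωₙ = 8, so ζ = 8/(2·√30) ≈ 0.7303.
With ζ = 0.7303 the response is underdamped.

ωₙ ≈ 5.477 rad/s, ζ ≈ 0.7303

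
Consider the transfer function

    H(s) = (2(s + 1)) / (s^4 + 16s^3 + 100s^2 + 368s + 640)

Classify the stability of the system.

The denominator s^4 + 16s^3 + 100s^2 + 368s + 640 factors as (s^2 + 4s + 20)(s + 8)(s + 4), giving poles at s = -2 + 4j, -2 - 4j, -8, -4.
Since all poles lie strictly in the left half-plane, the system is stable.

stable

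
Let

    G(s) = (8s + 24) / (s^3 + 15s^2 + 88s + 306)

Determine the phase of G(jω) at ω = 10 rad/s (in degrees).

∠G(j10) ≈ -112.4°

At s = j10: numerator = 24 + j80, denominator = -1194 - j120.
∠G = ∠num − ∠den = 73.301° − (-174.26°) = 247.6°, which wraps to -112.4°.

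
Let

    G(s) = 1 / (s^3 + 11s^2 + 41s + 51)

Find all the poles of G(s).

The poles are the roots of the denominator s^3 + 11s^2 + 41s + 51 = 0.
Trying s = -3: the polynomial evaluates to 0, so (s + 3) is a factor.
Dividing out leaves s^2 + 8s + 17 = 0.
The quadratic formula then gives s = -4 ± 1j.

s = -4 ± j, -3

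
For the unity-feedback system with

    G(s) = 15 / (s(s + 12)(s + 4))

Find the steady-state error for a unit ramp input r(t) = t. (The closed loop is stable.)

G(s) has one pole at the origin.
This is a Type 1 system. Kv = lim_{s→0} s·G(s) = 15/48 = 5/16.
e_ss = 1/Kv = 1/(5/16) = 16/5 ≈ 3.200.

e_ss = 3.200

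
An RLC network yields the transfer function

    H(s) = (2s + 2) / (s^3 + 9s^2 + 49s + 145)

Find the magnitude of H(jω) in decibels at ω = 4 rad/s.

Substitute s = j4: numerator = 2 + j8, denominator = 1 + j132.
|H(j4)| = |2 + j8| / |1 + j132| = 8.2462 / 132.00 ≈ 0.06247.
In decibels: 20·log₁₀(0.06247) ≈ -24.1 dB.

|H(j4)|_dB ≈ -24.1 dB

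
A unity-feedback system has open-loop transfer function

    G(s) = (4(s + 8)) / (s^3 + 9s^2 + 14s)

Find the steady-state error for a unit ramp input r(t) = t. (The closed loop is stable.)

G(s) has one pole at the origin.
This is a Type 1 system. Kv = lim_{s→0} s·G(s) = 32/14 = 16/7.
e_ss = 1/Kv = 1/(16/7) = 7/16 ≈ 0.4375.

e_ss = 0.4375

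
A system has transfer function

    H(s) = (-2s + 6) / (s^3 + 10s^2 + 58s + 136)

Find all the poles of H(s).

s = -3 + 5j, -3 - 5j, -4

The poles are the roots of the denominator s^3 + 10s^2 + 58s + 136 = 0.
Trying s = -4: the polynomial evaluates to 0, so (s + 4) is a factor.
Dividing out leaves s^2 + 6s + 34 = 0.
The quadratic formula then gives s = -3 ± 5j.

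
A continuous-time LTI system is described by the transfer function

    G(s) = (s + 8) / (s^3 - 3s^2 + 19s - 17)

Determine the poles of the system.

The poles are the roots of the denominator s^3 - 3s^2 + 19s - 17 = 0.
Trying s = 1: the polynomial evaluates to 0, so (s - 1) is a factor.
Dividing out leaves s^2 - 2s + 17 = 0.
The quadratic formula then gives s = 1 ± 4j.

s = 1 + 4j, 1 - 4j, 1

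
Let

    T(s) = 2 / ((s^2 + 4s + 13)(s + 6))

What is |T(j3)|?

Substitute s = j3: numerator = 2, denominator = -12 + j84.
|T(j3)| = |2| / |-12 + j84| = 2 / 84.853 ≈ 0.02357.

|T(j3)| ≈ 0.02357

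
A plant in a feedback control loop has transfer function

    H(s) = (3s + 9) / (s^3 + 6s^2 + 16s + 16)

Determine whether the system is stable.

The denominator s^3 + 6s^2 + 16s + 16 factors as (s^2 + 4s + 8)(s + 2), giving poles at s = -2 + 2j, -2 - 2j, -2.
Since all poles lie strictly in the left half-plane, the system is stable.

stable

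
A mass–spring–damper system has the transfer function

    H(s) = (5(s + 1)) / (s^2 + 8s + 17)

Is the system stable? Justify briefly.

The denominator s^2 + 8s + 17 factors as (s^2 + 8s + 17), giving poles at s = -4 + j, -4 - j.
Since all poles lie strictly in the left half-plane, the system is stable.

stable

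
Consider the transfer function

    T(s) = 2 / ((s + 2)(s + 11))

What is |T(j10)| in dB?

Substitute s = j10: numerator = 2, denominator = -78 + j130.
|T(j10)| = |2| / |-78 + j130| = 2 / 151.60 ≈ 0.01319.
In decibels: 20·log₁₀(0.01319) ≈ -37.6 dB.

|T(j10)|_dB ≈ -37.6 dB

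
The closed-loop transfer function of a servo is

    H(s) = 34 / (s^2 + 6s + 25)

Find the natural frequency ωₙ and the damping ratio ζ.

Compare the denominator to the standard form s^2 + 2ζωₙs + ωₙ².
ωₙ² = 25, so ωₙ = 5 rad/s.
2ζωₙ = 6, so ζ = 6/(2·5) = 0.6.

ωₙ = 5 rad/s, ζ = 0.6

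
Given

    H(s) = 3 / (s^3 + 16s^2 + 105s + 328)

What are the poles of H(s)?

The poles are the roots of the denominator s^3 + 16s^2 + 105s + 328 = 0.
Trying s = -8: the polynomial evaluates to 0, so (s + 8) is a factor.
Dividing out leaves s^2 + 8s + 41 = 0.
The quadratic formula then gives s = -4 ± 5j.

s = -4 + 5j, -4 - 5j, -8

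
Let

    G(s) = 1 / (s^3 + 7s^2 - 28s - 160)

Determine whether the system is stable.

unstable

The denominator s^3 + 7s^2 - 28s - 160 factors as (s + 8)(s + 4)(s - 5), giving poles at s = -8, -4, 5.
Since the pole(s) at s = 5 lie in the right half-plane, the system is unstable.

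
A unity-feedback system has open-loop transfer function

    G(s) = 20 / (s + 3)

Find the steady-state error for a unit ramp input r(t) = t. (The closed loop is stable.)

G(s) has no poles at the origin.
This is a Type 0 system; Kv = lim_{s→0} s·G(s) = 0, so the steady-state error for a ramp input is infinite.

e_ss = ∞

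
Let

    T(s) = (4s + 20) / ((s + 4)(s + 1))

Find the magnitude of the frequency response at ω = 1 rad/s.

Substitute s = j1: numerator = 20 + j4, denominator = 3 + j5.
|T(j1)| = |20 + j4| / |3 + j5| = 20.396 / 5.8310 ≈ 3.498.

|T(j1)| ≈ 3.498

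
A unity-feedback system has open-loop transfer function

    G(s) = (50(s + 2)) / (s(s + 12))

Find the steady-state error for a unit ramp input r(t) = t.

e_ss = 0.1200

G(s) has one pole at the origin.
This is a Type 1 system. Kv = lim_{s→0} s·G(s) = 100/12 = 25/3.
e_ss = 1/Kv = 1/(25/3) = 3/25 ≈ 0.1200.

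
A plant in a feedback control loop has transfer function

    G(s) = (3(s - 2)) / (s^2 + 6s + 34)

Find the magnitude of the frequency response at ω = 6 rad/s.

|G(j6)| ≈ 0.5262

Substitute s = j6: numerator = -6 + j18, denominator = -2 + j36.
|G(j6)| = |-6 + j18| / |-2 + j36| = 18.974 / 36.056 ≈ 0.5262.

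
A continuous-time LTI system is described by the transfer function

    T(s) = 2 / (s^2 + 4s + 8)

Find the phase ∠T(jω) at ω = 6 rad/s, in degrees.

∠T(j6) ≈ -139.4°

At s = j6: numerator = 2, denominator = -28 + j24.
∠T = ∠num − ∠den = 0° − (139.40°) = -139.4°.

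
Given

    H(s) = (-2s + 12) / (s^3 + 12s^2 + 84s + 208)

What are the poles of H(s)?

s = -4, -4 + 6j, -4 - 6j

The poles are the roots of the denominator s^3 + 12s^2 + 84s + 208 = 0.
Trying s = -4: the polynomial evaluates to 0, so (s + 4) is a factor.
Dividing out leaves s^2 + 8s + 52 = 0.
The quadratic formula then gives s = -4 ± 6j.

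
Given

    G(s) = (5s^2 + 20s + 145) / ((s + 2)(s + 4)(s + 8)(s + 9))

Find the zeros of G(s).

Set the numerator to zero: 5s^2 + 20s + 145 = 0, i.e. 5·(s^2 + 4s + 29) = 0.
Factoring: (s^2 + 4s + 29) = 0.

s = -2 ± 5j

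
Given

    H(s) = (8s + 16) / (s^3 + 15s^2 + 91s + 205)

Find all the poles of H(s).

s = -5 + 4j, -5 - 4j, -5

The poles are the roots of the denominator s^3 + 15s^2 + 91s + 205 = 0.
Trying s = -5: the polynomial evaluates to 0, so (s + 5) is a factor.
Dividing out leaves s^2 + 10s + 41 = 0.
The quadratic formula then gives s = -5 ± 4j.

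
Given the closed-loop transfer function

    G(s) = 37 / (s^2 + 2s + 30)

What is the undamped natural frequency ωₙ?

Compare the denominator to the standard form s^2 + 2ζωₙs + ωₙ².
ωₙ² = 30, so ωₙ = √30 ≈ 5.477 rad/s.

ωₙ ≈ 5.477 rad/s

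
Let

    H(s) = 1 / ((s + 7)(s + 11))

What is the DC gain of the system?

Set s = 0: H(0) = (1) / (77) = 1/77.

H(0) = 1/77 ≈ 0.01299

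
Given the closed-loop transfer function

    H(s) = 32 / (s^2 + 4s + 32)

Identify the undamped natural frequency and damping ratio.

ωₙ ≈ 5.657 rad/s, ζ ≈ 0.3536

Compare the denominator to the standard form s^2 + 2ζωₙs + ωₙ².
ωₙ² = 32, so ωₙ = √32 ≈ 5.657 rad/s.
2ζωₙ = 4, so ζ = 4/(2·√32) ≈ 0.3536.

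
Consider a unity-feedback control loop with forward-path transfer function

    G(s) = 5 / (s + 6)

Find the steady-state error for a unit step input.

e_ss = 0.5455

G(s) has no poles at the origin.
This is a Type 0 system. Kp = lim_{s→0} G(s) = 5/6.
e_ss = 1/(1 + Kp) = 1/(1 + 5/6) = 6/11 ≈ 0.5455.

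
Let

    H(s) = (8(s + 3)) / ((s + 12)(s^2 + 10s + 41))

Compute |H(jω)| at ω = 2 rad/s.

Substitute s = j2: numerator = 24 + j16, denominator = 404 + j314.
|H(j2)| = |24 + j16| / |404 + j314| = 28.844 / 511.68 ≈ 0.05637.

|H(j2)| ≈ 0.05637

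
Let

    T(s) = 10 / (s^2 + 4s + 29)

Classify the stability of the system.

The denominator s^2 + 4s + 29 factors as (s^2 + 4s + 29), giving poles at s = -2 ± 5j.
Since all poles lie strictly in the left half-plane, the system is stable.

stable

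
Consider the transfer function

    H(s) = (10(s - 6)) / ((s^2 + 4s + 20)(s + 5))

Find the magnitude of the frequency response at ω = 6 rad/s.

|H(j6)| ≈ 0.3767

Substitute s = j6: numerator = -60 + j60, denominator = -224 + j24.
|H(j6)| = |-60 + j60| / |-224 + j24| = 84.853 / 225.28 ≈ 0.3767.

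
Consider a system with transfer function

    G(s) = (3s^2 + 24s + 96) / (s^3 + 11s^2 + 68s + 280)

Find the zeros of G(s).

Set the numerator to zero: 3s^2 + 24s + 96 = 0, i.e. 3·(s^2 + 8s + 32) = 0.
Factoring: (s^2 + 8s + 32) = 0.

s = -4 ± 4j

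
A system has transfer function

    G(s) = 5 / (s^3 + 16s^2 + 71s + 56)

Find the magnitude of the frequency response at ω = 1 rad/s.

Substitute s = j1: numerator = 5, denominator = 40 + j70.
|G(j1)| = |5| / |40 + j70| = 5 / 80.623 ≈ 0.06202.

|G(j1)| ≈ 0.06202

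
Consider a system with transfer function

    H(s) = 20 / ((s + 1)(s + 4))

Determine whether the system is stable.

The poles can be read from the denominator factors: s = -1, -4.
Since all poles lie strictly in the left half-plane, the system is stable.

stable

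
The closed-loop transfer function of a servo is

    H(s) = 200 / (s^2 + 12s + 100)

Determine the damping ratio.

ζ = 0.6

Compare the denominator to the standard form s^2 + 2ζωₙs + ωₙ².
ωₙ² = 100, so ωₙ = 10 rad/s.
2ζωₙ = 12, so ζ = 12/(2·10) = 0.6.
With ζ = 0.6 the response is underdamped.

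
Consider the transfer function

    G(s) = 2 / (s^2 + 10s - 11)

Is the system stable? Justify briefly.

unstable

The denominator s^2 + 10s - 11 factors as (s + 11)(s - 1), giving poles at s = -11, 1.
Since the pole(s) at s = 1 lie in the right half-plane, the system is unstable.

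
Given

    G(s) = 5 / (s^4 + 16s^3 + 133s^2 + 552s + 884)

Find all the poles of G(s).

s = -4 ± 6j, -4 ± j

The poles are the roots of the denominator s^4 + 16s^3 + 133s^2 + 552s + 884 = 0.
No real roots exist; factor into two real quadratics: (s^2 + 8s + 52)(s^2 + 8s + 17) = 0.
Each quadratic gives a conjugate pair via the quadratic formula.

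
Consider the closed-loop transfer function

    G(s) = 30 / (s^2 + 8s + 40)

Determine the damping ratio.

ζ ≈ 0.6325

Compare the denominator to the standard form s^2 + 2ζωₙs + ωₙ².
ωₙ² = 40, so ωₙ = √40 ≈ 6.325 rad/s.
2ζωₙ = 8, so ζ = 8/(2·√40) ≈ 0.6325.
With ζ = 0.6325 the response is underdamped.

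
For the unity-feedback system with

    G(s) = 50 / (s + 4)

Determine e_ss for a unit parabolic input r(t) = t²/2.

G(s) has no poles at the origin.
This is a Type 0 system; Ka = lim_{s→0} s^2·G(s) = 0, so the steady-state error for a parabola input is infinite.

e_ss = ∞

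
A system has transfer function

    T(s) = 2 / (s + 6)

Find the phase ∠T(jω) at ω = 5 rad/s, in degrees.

∠T(j5) ≈ -39.81°

At s = j5: numerator = 2, denominator = 6 + j5.
∠T = ∠num − ∠den = 0° − (39.806°) = -39.81°.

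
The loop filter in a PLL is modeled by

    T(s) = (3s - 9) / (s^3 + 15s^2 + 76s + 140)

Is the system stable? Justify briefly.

The denominator s^3 + 15s^2 + 76s + 140 factors as (s^2 + 8s + 20)(s + 7), giving poles at s = -4 + 2j, -4 - 2j, -7.
Since all poles lie strictly in the left half-plane, the system is stable.

stable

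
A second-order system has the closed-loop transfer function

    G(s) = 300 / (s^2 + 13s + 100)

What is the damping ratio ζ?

ζ = 0.65

Compare the denominator to the standard form s^2 + 2ζωₙs + ωₙ².
ωₙ² = 100, so ωₙ = 10 rad/s.
2ζωₙ = 13, so ζ = 13/(2·10) = 0.65.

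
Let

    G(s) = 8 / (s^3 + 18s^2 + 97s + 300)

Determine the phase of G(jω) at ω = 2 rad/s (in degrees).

At s = j2: numerator = 8, denominator = 228 + j186.
∠G = ∠num − ∠den = 0° − (39.207°) = -39.21°.

∠G(j2) ≈ -39.21°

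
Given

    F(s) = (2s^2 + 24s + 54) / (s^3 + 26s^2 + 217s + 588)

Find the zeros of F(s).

s = -3, -9

Set the numerator to zero: 2s^2 + 24s + 54 = 0, i.e. 2·(s^2 + 12s + 27) = 0.
Factoring: (s + 3)(s + 9) = 0.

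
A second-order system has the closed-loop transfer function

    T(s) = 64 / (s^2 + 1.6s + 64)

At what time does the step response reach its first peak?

Comparing s^2 + 1.6s + 64 to s^2 + 2ζωₙs + ωₙ²: ωₙ = 8 rad/s and ζ = 1.6/(2·8) = 0.1.
ζωₙ = 1.6/2 = 0.8, so ω_d = ωₙ√(1−ζ²) = √(ωₙ² − (ζωₙ)²) = √(64 − 0.8²) = √63.36 ≈ 7.960 rad/s.
t_p = π/ω_d = π/7.960 ≈ 0.3947 s.

t_p ≈ 0.3947 s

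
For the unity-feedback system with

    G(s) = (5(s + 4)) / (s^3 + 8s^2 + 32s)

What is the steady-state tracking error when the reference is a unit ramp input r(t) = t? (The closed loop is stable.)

e_ss = 1.600

G(s) has one pole at the origin.
This is a Type 1 system. Kv = lim_{s→0} s·G(s) = 20/32 = 5/8.
e_ss = 1/Kv = 1/(5/8) = 8/5 ≈ 1.600.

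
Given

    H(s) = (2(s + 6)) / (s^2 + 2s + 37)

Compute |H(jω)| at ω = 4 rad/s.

Substitute s = j4: numerator = 12 + j8, denominator = 21 + j8.
|H(j4)| = |12 + j8| / |21 + j8| = 14.422 / 22.472 ≈ 0.6418.

|H(j4)| ≈ 0.6418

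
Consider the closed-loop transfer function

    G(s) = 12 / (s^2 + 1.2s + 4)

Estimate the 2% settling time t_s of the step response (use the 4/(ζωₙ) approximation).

Comparing s^2 + 1.2s + 4 to s^2 + 2ζωₙs + ωₙ²: ωₙ = 2 rad/s and ζ = 1.2/(2·2) = 0.3.
ζωₙ = 1.2/2 = 0.6, so t_s ≈ 4/(ζωₙ) = 4/0.6 ≈ 6.667 s.

t_s ≈ 6.667 s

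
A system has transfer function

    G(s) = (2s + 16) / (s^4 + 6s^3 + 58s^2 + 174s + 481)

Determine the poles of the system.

s = -1 + 6j, -1 - 6j, -2 + 3j, -2 - 3j

The poles are the roots of the denominator s^4 + 6s^3 + 58s^2 + 174s + 481 = 0.
No real roots exist; factor into two real quadratics: (s^2 + 2s + 37)(s^2 + 4s + 13) = 0.
Each quadratic gives a conjugate pair via the quadratic formula.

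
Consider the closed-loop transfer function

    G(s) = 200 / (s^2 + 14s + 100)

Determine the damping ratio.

Compare the denominator to the standard form s^2 + 2ζωₙs + ωₙ².
ωₙ² = 100, so ωₙ = 10 rad/s.
2ζωₙ = 14, so ζ = 14/(2·10) = 0.7.
With ζ = 0.7 the response is underdamped.

ζ = 0.7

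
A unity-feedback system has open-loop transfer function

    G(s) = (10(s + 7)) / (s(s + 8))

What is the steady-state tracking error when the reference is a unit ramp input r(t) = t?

G(s) has one pole at the origin.
This is a Type 1 system. Kv = lim_{s→0} s·G(s) = 70/8 = 35/4.
e_ss = 1/Kv = 1/(35/4) = 4/35 ≈ 0.1143.

e_ss = 0.1143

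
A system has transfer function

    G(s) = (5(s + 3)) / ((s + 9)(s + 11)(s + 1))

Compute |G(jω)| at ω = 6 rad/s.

|G(j6)| ≈ 0.04068

Substitute s = j6: numerator = 15 + j30, denominator = -657 + j498.
|G(j6)| = |15 + j30| / |-657 + j498| = 33.541 / 824.41 ≈ 0.04068.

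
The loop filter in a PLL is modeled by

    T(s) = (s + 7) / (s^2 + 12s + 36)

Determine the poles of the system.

s = -6, -6

The poles are the roots of the denominator s^2 + 12s + 36 = 0.
Factoring: (s + 6)^2 = 0, so s = -6 and s = -6.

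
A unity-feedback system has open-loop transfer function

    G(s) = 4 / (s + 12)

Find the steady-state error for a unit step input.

e_ss = 0.7500

G(s) has no poles at the origin.
This is a Type 0 system. Kp = lim_{s→0} G(s) = 4/12 = 1/3.
e_ss = 1/(1 + Kp) = 1/(1 + 1/3) = 3/4 ≈ 0.7500.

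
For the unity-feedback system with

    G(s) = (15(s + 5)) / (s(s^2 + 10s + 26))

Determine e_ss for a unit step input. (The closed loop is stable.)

e_ss = 0

G(s) has one pole at the origin.
This is a Type 1 system; for a step input the steady-state error is zero.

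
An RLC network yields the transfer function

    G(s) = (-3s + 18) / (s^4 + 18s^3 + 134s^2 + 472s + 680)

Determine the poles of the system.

s = -5 + 3j, -5 - 3j, -4 + 2j, -4 - 2j

The poles are the roots of the denominator s^4 + 18s^3 + 134s^2 + 472s + 680 = 0.
No real roots exist; factor into two real quadratics: (s^2 + 10s + 34)(s^2 + 8s + 20) = 0.
Each quadratic gives a conjugate pair via the quadratic formula.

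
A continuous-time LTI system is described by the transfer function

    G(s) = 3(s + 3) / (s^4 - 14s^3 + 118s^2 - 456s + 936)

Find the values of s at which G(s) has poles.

s = 3 + 3j, 3 - 3j, 4 + 6j, 4 - 6j

The poles are the roots of the denominator s^4 - 14s^3 + 118s^2 - 456s + 936 = 0.
No real roots exist; factor into two real quadratics: (s^2 - 6s + 18)(s^2 - 8s + 52) = 0.
Each quadratic gives a conjugate pair via the quadratic formula.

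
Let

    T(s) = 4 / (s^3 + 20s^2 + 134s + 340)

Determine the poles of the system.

s = -5 + 3j, -5 - 3j, -10

The poles are the roots of the denominator s^3 + 20s^2 + 134s + 340 = 0.
Trying s = -10: the polynomial evaluates to 0, so (s + 10) is a factor.
Dividing out leaves s^2 + 10s + 34 = 0.
The quadratic formula then gives s = -5 ± 3j.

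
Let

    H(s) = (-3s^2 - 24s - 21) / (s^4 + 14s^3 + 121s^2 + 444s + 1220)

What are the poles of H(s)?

The poles are the roots of the denominator s^4 + 14s^3 + 121s^2 + 444s + 1220 = 0.
No real roots exist; factor into two real quadratics: (s^2 + 4s + 20)(s^2 + 10s + 61) = 0.
Each quadratic gives a conjugate pair via the quadratic formula.

s = -2 + 4j, -2 - 4j, -5 + 6j, -5 - 6j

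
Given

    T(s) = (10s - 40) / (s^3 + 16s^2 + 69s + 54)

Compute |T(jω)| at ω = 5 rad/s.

Substitute s = j5: numerator = -40 + j50, denominator = -346 + j220.
|T(j5)| = |-40 + j50| / |-346 + j220| = 64.031 / 410.02 ≈ 0.1562.

|T(j5)| ≈ 0.1562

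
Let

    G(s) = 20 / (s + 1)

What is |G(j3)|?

|G(j3)| ≈ 6.325

Substitute s = j3: numerator = 20, denominator = 1 + j3.
|G(j3)| = |20| / |1 + j3| = 20 / 3.1623 ≈ 6.325.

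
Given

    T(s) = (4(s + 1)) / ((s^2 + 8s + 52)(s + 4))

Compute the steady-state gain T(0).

T(0) = 1/52 ≈ 0.01923

At s = 0 each factor (s + a) contributes a and each (s^2 + bs + c) contributes c.
T(0) = 4·(1) / ((52) · (4)) = 4/208 = 1/52.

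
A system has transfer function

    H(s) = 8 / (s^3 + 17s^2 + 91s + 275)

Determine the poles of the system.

s = -11, -3 ± 4j

The poles are the roots of the denominator s^3 + 17s^2 + 91s + 275 = 0.
Trying s = -11: the polynomial evaluates to 0, so (s + 11) is a factor.
Dividing out leaves s^2 + 6s + 25 = 0.
The quadratic formula then gives s = -3 ± 4j.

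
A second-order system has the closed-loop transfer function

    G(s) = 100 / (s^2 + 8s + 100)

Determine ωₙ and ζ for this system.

ωₙ = 10 rad/s, ζ = 0.4

Compare the denominator to the standard form s^2 + 2ζωₙs + ωₙ².
ωₙ² = 100, so ωₙ = 10 rad/s.
2ζωₙ = 8, so ζ = 8/(2·10) = 0.4.
With ζ = 0.4 the response is underdamped.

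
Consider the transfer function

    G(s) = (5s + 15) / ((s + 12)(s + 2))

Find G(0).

G(0) = 5/8 ≈ 0.6250

Set s = 0: G(0) = (15) / (24) = 5/8.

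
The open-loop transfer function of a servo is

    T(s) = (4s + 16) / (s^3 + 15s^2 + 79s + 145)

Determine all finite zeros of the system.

Set the numerator to zero: 4s + 16 = 0, i.e. 4·(s + 4) = 0.
So s = -4.

s = -4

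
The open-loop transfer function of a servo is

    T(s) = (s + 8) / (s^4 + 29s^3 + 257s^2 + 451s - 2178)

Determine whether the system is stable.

unstable

The denominator s^4 + 29s^3 + 257s^2 + 451s - 2178 factors as (s - 2)(s + 9)(s + 11)^2, giving poles at s = 2, -9, -11, -11.
Since the pole(s) at s = 2 lie in the right half-plane, the system is unstable.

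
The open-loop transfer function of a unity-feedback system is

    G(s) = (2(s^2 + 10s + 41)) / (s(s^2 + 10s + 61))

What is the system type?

Type 1

The denominator has 1 factor of s at the origin (free integrator), so this is a Type 1 system.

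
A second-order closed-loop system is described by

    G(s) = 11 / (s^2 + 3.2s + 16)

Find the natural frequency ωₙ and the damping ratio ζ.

ωₙ = 4 rad/s, ζ = 0.4

Compare the denominator to the standard form s^2 + 2ζωₙs + ωₙ².
ωₙ² = 16, so ωₙ = 4 rad/s.
2ζωₙ = 3.2, so ζ = 3.2/(2·4) = 0.4.
With ζ = 0.4 the response is underdamped.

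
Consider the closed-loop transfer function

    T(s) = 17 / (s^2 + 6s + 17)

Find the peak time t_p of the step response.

Comparing s^2 + 6s + 17 to s^2 + 2ζωₙs + ωₙ²: ωₙ = √17 ≈ 4.123 rad/s and ζ = 6/(2·√17) ≈ 0.7276.
ζωₙ = 6/2 = 3, so ω_d = ωₙ√(1−ζ²) = √(ωₙ² − (ζωₙ)²) = √(17 − 3²) = √8 ≈ 2.828 rad/s.
t_p = π/ω_d = π/2.828 ≈ 1.111 s.

t_p ≈ 1.111 s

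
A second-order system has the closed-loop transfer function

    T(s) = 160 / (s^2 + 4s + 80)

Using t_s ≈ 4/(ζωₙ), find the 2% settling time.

Comparing s^2 + 4s + 80 to s^2 + 2ζωₙs + ωₙ²: ωₙ = √80 ≈ 8.944 rad/s and ζ = 4/(2·√80) ≈ 0.2236.
ζωₙ = 4/2 = 2, so t_s ≈ 4/(ζωₙ) = 4/2 = 2 s.

t_s ≈ 2 s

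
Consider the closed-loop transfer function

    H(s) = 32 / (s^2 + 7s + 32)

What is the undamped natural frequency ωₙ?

Compare the denominator to the standard form s^2 + 2ζωₙs + ωₙ².
ωₙ² = 32, so ωₙ = √32 ≈ 5.657 rad/s.

ωₙ ≈ 5.657 rad/s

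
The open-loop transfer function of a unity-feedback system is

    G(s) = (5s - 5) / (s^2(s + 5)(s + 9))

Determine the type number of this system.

Type 2

The denominator has 2 factors of s at the origin (free integrators), so this is a Type 2 system.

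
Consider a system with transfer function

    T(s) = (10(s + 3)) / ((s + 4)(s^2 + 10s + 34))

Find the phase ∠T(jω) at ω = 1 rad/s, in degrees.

∠T(j1) ≈ -12.46°

At s = j1: numerator = 30 + j10, denominator = 122 + j73.
∠T = ∠num − ∠den = 18.435° − (30.895°) = -12.46°.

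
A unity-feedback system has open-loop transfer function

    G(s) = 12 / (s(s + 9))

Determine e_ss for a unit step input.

G(s) has one pole at the origin.
This is a Type 1 system; for a step input the steady-state error is zero.

e_ss = 0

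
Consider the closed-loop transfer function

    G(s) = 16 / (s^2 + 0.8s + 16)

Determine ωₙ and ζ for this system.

Compare the denominator to the standard form s^2 + 2ζωₙs + ωₙ².
ωₙ² = 16, so ωₙ = 4 rad/s.
2ζωₙ = 0.8, so ζ = 0.8/(2·4) = 0.1.
With ζ = 0.1 the response is underdamped.

ωₙ = 4 rad/s, ζ = 0.1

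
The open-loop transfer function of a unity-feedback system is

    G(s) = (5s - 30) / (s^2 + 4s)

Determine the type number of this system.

Type 1

Factor s from the denominator: s^2 + 4s = s·(s + 4).
There is 1 pole at the origin, so the system is Type 1.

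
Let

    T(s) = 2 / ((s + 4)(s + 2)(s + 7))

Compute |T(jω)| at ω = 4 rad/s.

|T(j4)| ≈ 0.009806

Substitute s = j4: numerator = 2, denominator = -152 + j136.
|T(j4)| = |2| / |-152 + j136| = 2 / 203.96 ≈ 0.009806.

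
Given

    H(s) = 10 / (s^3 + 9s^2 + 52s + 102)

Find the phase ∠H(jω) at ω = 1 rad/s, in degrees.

∠H(j1) ≈ -28.74°

At s = j1: numerator = 10, denominator = 93 + j51.
∠H = ∠num − ∠den = 0° − (28.740°) = -28.74°.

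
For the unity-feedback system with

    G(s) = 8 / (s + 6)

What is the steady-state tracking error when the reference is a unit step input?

G(s) has no poles at the origin.
This is a Type 0 system. Kp = lim_{s→0} G(s) = 8/6 = 4/3.
e_ss = 1/(1 + Kp) = 1/(1 + 4/3) = 3/7 ≈ 0.4286.

e_ss = 0.4286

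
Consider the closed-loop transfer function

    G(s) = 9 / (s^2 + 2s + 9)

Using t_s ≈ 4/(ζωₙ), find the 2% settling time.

Comparing s^2 + 2s + 9 to s^2 + 2ζωₙs + ωₙ²: ωₙ = 3 rad/s and ζ = 2/(2·3) ≈ 0.3333.
ζωₙ = 2/2 = 1, so t_s ≈ 4/(ζωₙ) = 4/1 = 4 s.

t_s ≈ 4 s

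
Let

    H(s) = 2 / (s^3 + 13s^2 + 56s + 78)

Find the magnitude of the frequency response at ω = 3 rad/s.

Substitute s = j3: numerator = 2, denominator = -39 + j141.
|H(j3)| = |2| / |-39 + j141| = 2 / 146.29 ≈ 0.01367.

|H(j3)| ≈ 0.01367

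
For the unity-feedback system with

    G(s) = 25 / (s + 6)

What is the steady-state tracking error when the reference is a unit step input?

e_ss = 0.1935

G(s) has no poles at the origin.
This is a Type 0 system. Kp = lim_{s→0} G(s) = 25/6.
e_ss = 1/(1 + Kp) = 1/(1 + 25/6) = 6/31 ≈ 0.1935.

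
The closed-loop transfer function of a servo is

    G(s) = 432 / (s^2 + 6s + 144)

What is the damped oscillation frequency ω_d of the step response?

ω_d ≈ 11.62 rad/s

Comparing s^2 + 6s + 144 to s^2 + 2ζωₙs + ωₙ²: ωₙ = 12 rad/s and ζ = 6/(2·12) = 0.25.
ζωₙ = 6/2 = 3, so ω_d = ωₙ√(1−ζ²) = √(ωₙ² − (ζωₙ)²) = √(144 − 3²) = √135 ≈ 11.62 rad/s.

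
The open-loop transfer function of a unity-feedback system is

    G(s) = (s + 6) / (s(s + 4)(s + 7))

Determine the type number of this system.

Type 1

The denominator has 1 factor of s at the origin (free integrator), so this is a Type 1 system.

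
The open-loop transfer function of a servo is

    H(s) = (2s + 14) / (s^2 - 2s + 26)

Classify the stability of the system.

The denominator s^2 - 2s + 26 factors as (s^2 - 2s + 26), giving poles at s = 1 ± 5j.
Since the pole(s) at s = 1 ± 5j lie in the right half-plane, the system is unstable.

unstable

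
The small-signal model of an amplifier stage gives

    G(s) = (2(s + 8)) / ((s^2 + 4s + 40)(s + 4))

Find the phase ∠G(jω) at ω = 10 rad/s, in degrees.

At s = j10: numerator = 16 + j20, denominator = -640 - j440.
∠G = ∠num − ∠den = 51.340° − (-145.49°) = 196.8°, which wraps to -163.2°.

∠G(j10) ≈ -163.2°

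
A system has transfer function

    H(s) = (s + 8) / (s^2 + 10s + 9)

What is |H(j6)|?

|H(j6)| ≈ 0.1520

Substitute s = j6: numerator = 8 + j6, denominator = -27 + j60.
|H(j6)| = |8 + j6| / |-27 + j60| = 10 / 65.795 ≈ 0.1520.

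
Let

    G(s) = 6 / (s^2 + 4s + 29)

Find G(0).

Set s = 0: G(0) = (6) / (29) = 6/29.

G(0) = 6/29 ≈ 0.2069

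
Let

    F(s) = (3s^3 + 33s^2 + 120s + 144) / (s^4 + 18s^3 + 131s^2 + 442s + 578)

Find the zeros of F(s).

Set the numerator to zero: 3s^3 + 33s^2 + 120s + 144 = 0, i.e. 3·(s^3 + 11s^2 + 40s + 48) = 0.
Factoring: (s + 3)(s + 4)^2 = 0.

s = -3, -4, -4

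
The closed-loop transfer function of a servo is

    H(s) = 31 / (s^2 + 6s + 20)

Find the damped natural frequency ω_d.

Comparing s^2 + 6s + 20 to s^2 + 2ζωₙs + ωₙ²: ωₙ = √20 ≈ 4.472 rad/s and ζ = 6/(2·√20) ≈ 0.6708.
ζωₙ = 6/2 = 3, so ω_d = ωₙ√(1−ζ²) = √(ωₙ² − (ζωₙ)²) = √(20 − 3²) = √11 ≈ 3.317 rad/s.

ω_d ≈ 3.317 rad/s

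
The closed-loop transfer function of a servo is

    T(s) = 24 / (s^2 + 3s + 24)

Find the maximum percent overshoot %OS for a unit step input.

%OS ≈ 36.4%

Comparing s^2 + 3s + 24 to s^2 + 2ζωₙs + ωₙ²: ωₙ = √24 ≈ 4.899 rad/s and ζ = 3/(2·√24) ≈ 0.3062.
%OS = 100·exp(−πζ/√(1−ζ²)) = 100·exp(−π·0.3062/√(1−0.3062²)) ≈ 36.4%.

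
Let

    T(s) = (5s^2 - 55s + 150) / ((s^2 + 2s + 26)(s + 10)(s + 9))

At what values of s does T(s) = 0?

s = 6, 5

Set the numerator to zero: 5s^2 - 55s + 150 = 0, i.e. 5·(s^2 - 11s + 30) = 0.
Factoring: (s - 6)(s - 5) = 0.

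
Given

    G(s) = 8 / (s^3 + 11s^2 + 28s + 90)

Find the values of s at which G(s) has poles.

The poles are the roots of the denominator s^3 + 11s^2 + 28s + 90 = 0.
Trying s = -9: the polynomial evaluates to 0, so (s + 9) is a factor.
Dividing out leaves s^2 + 2s + 10 = 0.
The quadratic formula then gives s = -1 ± 3j.

s = -1 ± 3j, -9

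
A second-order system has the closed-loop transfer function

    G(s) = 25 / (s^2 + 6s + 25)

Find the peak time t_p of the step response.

Comparing s^2 + 6s + 25 to s^2 + 2ζωₙs + ωₙ²: ωₙ = 5 rad/s and ζ = 6/(2·5) = 0.6.
ζωₙ = 6/2 = 3, so ω_d = ωₙ√(1−ζ²) = √(ωₙ² − (ζωₙ)²) = √(25 − 3²) = √16 = 4 rad/s.
t_p = π/ω_d = π/4 ≈ 0.7854 s.

t_p ≈ 0.7854 s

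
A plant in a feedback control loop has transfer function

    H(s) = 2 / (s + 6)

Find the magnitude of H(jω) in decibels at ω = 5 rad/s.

Substitute s = j5: numerator = 2, denominator = 6 + j5.
|H(j5)| = |2| / |6 + j5| = 2 / 7.8102 ≈ 0.2561.
In decibels: 20·log₁₀(0.2561) ≈ -11.8 dB.

|H(j5)|_dB ≈ -11.8 dB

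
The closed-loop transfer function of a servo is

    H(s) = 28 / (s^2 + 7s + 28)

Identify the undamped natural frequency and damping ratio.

Compare the denominator to the standard form s^2 + 2ζωₙs + ωₙ².
ωₙ² = 28, so ωₙ = √28 ≈ 5.292 rad/s.
2ζωₙ = 7, so ζ = 7/(2·√28) ≈ 0.6614.

ωₙ ≈ 5.292 rad/s, ζ ≈ 0.6614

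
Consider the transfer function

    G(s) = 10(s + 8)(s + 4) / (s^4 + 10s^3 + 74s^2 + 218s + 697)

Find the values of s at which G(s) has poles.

s = -1 + 4j, -1 - 4j, -4 + 5j, -4 - 5j

The poles are the roots of the denominator s^4 + 10s^3 + 74s^2 + 218s + 697 = 0.
No real roots exist; factor into two real quadratics: (s^2 + 2s + 17)(s^2 + 8s + 41) = 0.
Each quadratic gives a conjugate pair via the quadratic formula.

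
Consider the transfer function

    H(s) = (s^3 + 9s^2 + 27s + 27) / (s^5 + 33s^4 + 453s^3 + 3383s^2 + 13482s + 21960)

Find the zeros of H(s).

Set the numerator to zero: s^3 + 9s^2 + 27s + 27 = 0.
Factoring: (s + 3)^3 = 0.

s = -3, -3, -3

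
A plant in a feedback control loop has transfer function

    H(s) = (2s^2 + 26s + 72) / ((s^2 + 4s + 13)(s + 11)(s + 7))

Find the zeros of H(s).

s = -9, -4

Set the numerator to zero: 2s^2 + 26s + 72 = 0, i.e. 2·(s^2 + 13s + 36) = 0.
Factoring: (s + 9)(s + 4) = 0.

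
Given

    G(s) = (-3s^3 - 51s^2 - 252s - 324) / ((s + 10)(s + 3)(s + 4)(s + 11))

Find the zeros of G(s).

s = -2, -9, -6

Set the numerator to zero: -3s^3 - 51s^2 - 252s - 324 = 0, i.e. -3·(s^3 + 17s^2 + 84s + 108) = 0.
Factoring: (s + 2)(s + 9)(s + 6) = 0.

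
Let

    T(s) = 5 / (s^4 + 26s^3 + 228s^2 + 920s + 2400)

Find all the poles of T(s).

The poles are the roots of the denominator s^4 + 26s^3 + 228s^2 + 920s + 2400 = 0.
Trying s = -12: the polynomial evaluates to 0, so (s + 12) is a factor.
Dividing out leaves s^3 + 14s^2 + 60s + 200 = 0.
This factors further as (s^2 + 4s + 20)(s + 10) = 0.

s = -2 ± 4j, -12, -10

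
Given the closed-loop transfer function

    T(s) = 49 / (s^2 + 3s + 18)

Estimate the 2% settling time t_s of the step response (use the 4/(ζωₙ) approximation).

Comparing s^2 + 3s + 18 to s^2 + 2ζωₙs + ωₙ²: ωₙ = √18 ≈ 4.243 rad/s and ζ = 3/(2·√18) ≈ 0.3536.
ζωₙ = 3/2 = 1.5, so t_s ≈ 4/(ζωₙ) = 4/1.5 ≈ 2.667 s.

t_s ≈ 2.667 s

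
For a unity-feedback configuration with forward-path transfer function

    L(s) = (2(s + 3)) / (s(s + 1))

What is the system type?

Type 1

The denominator has 1 factor of s at the origin (free integrator), so this is a Type 1 system.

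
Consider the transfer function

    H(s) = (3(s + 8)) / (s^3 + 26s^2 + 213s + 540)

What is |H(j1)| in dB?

|H(j1)|_dB ≈ -27.2 dB

Substitute s = j1: numerator = 24 + j3, denominator = 514 + j212.
|H(j1)| = |24 + j3| / |514 + j212| = 24.187 / 556.00 ≈ 0.04350.
In decibels: 20·log₁₀(0.04350) ≈ -27.2 dB.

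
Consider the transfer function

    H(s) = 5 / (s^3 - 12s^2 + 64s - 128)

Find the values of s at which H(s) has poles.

s = 4 ± 4j, 4

The poles are the roots of the denominator s^3 - 12s^2 + 64s - 128 = 0.
Trying s = 4: the polynomial evaluates to 0, so (s - 4) is a factor.
Dividing out leaves s^2 - 8s + 32 = 0.
The quadratic formula then gives s = 4 ± 4j.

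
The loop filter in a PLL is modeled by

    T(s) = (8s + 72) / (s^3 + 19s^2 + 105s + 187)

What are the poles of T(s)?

The poles are the roots of the denominator s^3 + 19s^2 + 105s + 187 = 0.
Trying s = -11: the polynomial evaluates to 0, so (s + 11) is a factor.
Dividing out leaves s^2 + 8s + 17 = 0.
The quadratic formula then gives s = -4 ± 1j.

s = -11, -4 + j, -4 - j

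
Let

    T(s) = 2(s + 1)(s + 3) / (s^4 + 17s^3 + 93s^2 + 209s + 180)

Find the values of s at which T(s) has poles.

s = -2 + j, -2 - j, -4, -9

The poles are the roots of the denominator s^4 + 17s^3 + 93s^2 + 209s + 180 = 0.
Trying s = -4: the polynomial evaluates to 0, so (s + 4) is a factor.
Dividing out leaves s^3 + 13s^2 + 41s + 45 = 0.
This factors further as (s^2 + 4s + 5)(s + 9) = 0.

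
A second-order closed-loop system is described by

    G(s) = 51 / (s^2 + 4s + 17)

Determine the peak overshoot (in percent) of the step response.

Comparing s^2 + 4s + 17 to s^2 + 2ζωₙs + ωₙ²: ωₙ = √17 ≈ 4.123 rad/s and ζ = 4/(2·√17) ≈ 0.4851.
%OS = 100·exp(−πζ/√(1−ζ²)) = 100·exp(−π·0.4851/√(1−0.4851²)) ≈ 17.5%.

%OS ≈ 17.5%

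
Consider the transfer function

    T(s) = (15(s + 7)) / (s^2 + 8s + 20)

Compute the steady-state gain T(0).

T(0) = 21/4 ≈ 5.250

At s = 0 each factor (s + a) contributes a and each (s^2 + bs + c) contributes c.
T(0) = 15·(7) / ((20)) = 105/20 = 21/4.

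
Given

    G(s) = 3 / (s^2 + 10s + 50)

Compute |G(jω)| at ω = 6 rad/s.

Substitute s = j6: numerator = 3, denominator = 14 + j60.
|G(j6)| = |3| / |14 + j60| = 3 / 61.612 ≈ 0.04869.

|G(j6)| ≈ 0.04869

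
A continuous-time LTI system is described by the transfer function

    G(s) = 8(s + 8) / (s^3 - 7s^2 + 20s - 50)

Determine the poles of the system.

s = 1 + 3j, 1 - 3j, 5

The poles are the roots of the denominator s^3 - 7s^2 + 20s - 50 = 0.
Trying s = 5: the polynomial evaluates to 0, so (s - 5) is a factor.
Dividing out leaves s^2 - 2s + 10 = 0.
The quadratic formula then gives s = 1 ± 3j.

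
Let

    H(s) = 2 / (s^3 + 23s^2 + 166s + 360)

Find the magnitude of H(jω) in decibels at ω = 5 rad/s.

Substitute s = j5: numerator = 2, denominator = -215 + j705.
|H(j5)| = |2| / |-215 + j705| = 2 / 737.05 ≈ 0.002714.
In decibels: 20·log₁₀(0.002714) ≈ -51.3 dB.

|H(j5)|_dB ≈ -51.3 dB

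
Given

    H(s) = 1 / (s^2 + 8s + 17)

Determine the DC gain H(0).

Set s = 0: H(0) = (1) / (17) = 1/17.

H(0) = 1/17 ≈ 0.05882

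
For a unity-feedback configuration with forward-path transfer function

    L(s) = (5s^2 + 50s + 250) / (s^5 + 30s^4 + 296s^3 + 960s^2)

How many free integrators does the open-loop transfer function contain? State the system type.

Factor s from the denominator: s^5 + 30s^4 + 296s^3 + 960s^2 = s^2·(s^3 + 30s^2 + 296s + 960).
There are 2 poles at the origin, so the system is Type 2.

Type 2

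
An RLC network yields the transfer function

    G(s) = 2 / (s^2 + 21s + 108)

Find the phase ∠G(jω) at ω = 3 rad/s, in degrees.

∠G(j3) ≈ -32.47°

At s = j3: numerator = 2, denominator = 99 + j63.
∠G = ∠num − ∠den = 0° − (32.471°) = -32.47°.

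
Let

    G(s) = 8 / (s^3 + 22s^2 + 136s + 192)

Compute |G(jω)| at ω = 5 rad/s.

Substitute s = j5: numerator = 8, denominator = -358 + j555.
|G(j5)| = |8| / |-358 + j555| = 8 / 660.45 ≈ 0.01211.

|G(j5)| ≈ 0.01211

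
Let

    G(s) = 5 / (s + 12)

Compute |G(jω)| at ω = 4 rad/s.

Substitute s = j4: numerator = 5, denominator = 12 + j4.
|G(j4)| = |5| / |12 + j4| = 5 / 12.649 ≈ 0.3953.

|G(j4)| ≈ 0.3953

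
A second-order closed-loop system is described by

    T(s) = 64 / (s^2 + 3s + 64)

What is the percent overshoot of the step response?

%OS ≈ 54.9%

Comparing s^2 + 3s + 64 to s^2 + 2ζωₙs + ωₙ²: ωₙ = 8 rad/s and ζ = 3/(2·8) = 0.1875.
%OS = 100·exp(−πζ/√(1−ζ²)) = 100·exp(−π·0.1875/√(1−0.1875²)) ≈ 54.9%.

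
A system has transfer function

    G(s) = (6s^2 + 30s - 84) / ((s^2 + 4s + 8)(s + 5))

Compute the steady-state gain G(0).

G(0) = -21/10 ≈ -2.100

Set s = 0: G(0) = (-84) / (40) = -21/10.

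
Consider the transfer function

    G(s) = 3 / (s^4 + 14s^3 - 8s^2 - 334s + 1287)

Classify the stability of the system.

The denominator s^4 + 14s^3 - 8s^2 - 334s + 1287 factors as (s^2 - 6s + 13)(s + 11)(s + 9), giving poles at s = 3 + 2j, 3 - 2j, -11, -9.
Since the pole(s) at s = 3 + 2j, 3 - 2j lie in the right half-plane, the system is unstable.

unstable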